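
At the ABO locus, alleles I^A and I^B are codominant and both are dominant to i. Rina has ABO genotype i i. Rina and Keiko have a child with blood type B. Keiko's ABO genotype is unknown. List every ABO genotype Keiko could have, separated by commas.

I^A I^B, I^B I^B, I^B i

For each candidate genotype of Keiko, check whether crossing it with i i can produce every observed child phenotype.
  I^A I^A → possible child types {A} ✗
  I^A I^B → possible child types {A, B} ✓
  I^A i → possible child types {O, A} ✗
  I^B I^B → possible child types {B} ✓
  I^B i → possible child types {O, B} ✓
  i i → possible child types {O} ✗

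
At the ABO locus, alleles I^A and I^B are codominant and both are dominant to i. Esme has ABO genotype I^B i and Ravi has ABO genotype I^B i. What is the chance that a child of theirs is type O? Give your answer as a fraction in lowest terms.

1/4

ABO cross I^B i × I^B i → offspring phenotypes: 1/4 O, 3/4 B.
So P(type O) = 1/4.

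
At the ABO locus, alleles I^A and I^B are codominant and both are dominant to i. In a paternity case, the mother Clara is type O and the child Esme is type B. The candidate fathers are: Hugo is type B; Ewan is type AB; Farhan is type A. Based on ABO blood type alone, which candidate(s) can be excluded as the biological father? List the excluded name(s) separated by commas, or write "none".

A candidate is excluded only if no genotype consistent with his phenotype could produce a type B child with a type O mother.
Farhan (type A): no genotype consistent with that phenotype can produce a type-B child with a type-O mother.

Farhan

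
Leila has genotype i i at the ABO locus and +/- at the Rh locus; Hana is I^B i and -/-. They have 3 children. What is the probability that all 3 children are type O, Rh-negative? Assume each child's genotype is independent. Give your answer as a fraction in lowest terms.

ABO cross i i × I^B i → 1/2 O, 1/2 B.
Rh cross +/- × -/- → 1/2 Rh+, 1/2 Rh-; so P(type O, Rh-negative) = 1/2 × 1/2 = 1/4 per child.
All 3 independent: (1/4)^3 = 1/64.

1/64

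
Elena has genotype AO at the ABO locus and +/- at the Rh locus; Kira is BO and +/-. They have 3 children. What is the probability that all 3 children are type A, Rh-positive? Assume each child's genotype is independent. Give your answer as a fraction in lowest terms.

ABO cross AO × BO → 1/4 O, 1/4 A, 1/4 B, 1/4 AB.
Rh cross +/- × +/- → 3/4 Rh+, 1/4 Rh-; so P(type A, Rh-positive) = 1/4 × 3/4 = 3/16 per child.
All 3 independent: (3/16)^3 = 27/4096.

27/4096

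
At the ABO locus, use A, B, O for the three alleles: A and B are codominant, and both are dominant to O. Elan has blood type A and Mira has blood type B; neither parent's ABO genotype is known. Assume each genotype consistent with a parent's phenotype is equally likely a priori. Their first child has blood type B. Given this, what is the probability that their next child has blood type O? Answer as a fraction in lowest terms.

1/12

Possible genotypes: Elan ∈ {AA, AO}; Mira ∈ {BB, BO}.
Weight each parental genotype pair by prior × P(type-B child):
  AO × BB: posterior weight 2/3; P(next child type O) = 0.
  AO × BO: posterior weight 1/3; P(next child type O) = 1/4.
Weighted sum = 1/12.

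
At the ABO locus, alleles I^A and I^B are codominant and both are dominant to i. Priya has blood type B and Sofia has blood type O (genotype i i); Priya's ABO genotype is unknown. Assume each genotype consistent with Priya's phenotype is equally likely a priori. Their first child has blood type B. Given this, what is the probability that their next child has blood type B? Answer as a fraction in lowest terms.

5/6

Possible genotypes: Priya ∈ {I^B I^B, I^B i}; Sofia ∈ {i i}.
Weight each parental genotype pair by prior × P(type-B child):
  I^B I^B × i i: posterior weight 2/3; P(next child type B) = 1.
  I^B i × i i: posterior weight 1/3; P(next child type B) = 1/2.
Weighted sum = 5/6.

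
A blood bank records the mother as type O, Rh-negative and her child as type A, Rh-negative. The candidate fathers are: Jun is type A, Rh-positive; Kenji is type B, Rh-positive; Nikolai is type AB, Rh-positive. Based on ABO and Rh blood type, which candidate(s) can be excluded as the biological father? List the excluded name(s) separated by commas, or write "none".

Kenji

A candidate is excluded only if no genotype consistent with his phenotype could produce a type A, Rh-negative child with a type O, Rh-negative mother.
Kenji (type B, Rh+): no genotype consistent with that phenotype can produce a type-A Rh- child with a type-O mother.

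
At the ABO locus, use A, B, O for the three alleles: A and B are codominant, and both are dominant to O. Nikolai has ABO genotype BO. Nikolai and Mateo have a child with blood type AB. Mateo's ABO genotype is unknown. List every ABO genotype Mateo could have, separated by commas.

For each candidate genotype of Mateo, check whether crossing it with BO can produce every observed child phenotype.
  AA → possible child types {A, AB} ✓
  AB → possible child types {A, B, AB} ✓
  AO → possible child types {O, A, B, AB} ✓
  BB → possible child types {B} ✗
  BO → possible child types {O, B} ✗
  OO → possible child types {O, B} ✗

AA, AB, AO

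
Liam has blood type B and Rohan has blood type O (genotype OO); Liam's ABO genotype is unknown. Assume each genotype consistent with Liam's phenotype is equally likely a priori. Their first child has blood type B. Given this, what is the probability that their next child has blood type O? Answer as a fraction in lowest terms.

1/6

Possible genotypes: Liam ∈ {BB, BO}; Rohan ∈ {OO}.
Weight each parental genotype pair by prior × P(type-B child):
  BB × OO: posterior weight 2/3; P(next child type O) = 0.
  BO × OO: posterior weight 1/3; P(next child type O) = 1/2.
Weighted sum = 1/6.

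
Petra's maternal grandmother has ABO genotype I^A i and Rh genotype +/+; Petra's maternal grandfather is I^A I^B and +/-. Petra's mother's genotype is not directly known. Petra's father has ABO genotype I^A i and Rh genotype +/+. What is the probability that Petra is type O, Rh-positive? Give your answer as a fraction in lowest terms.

1/8

Petra's mother's ABO genotype from I^A i × I^A I^B: 1/4 I^A I^A, 1/4 I^A I^B, 1/4 I^A i, 1/4 I^B i.
Crossing each possibility with the father I^A i and summing P(type O): 1/4·0 + 1/4·0 + 1/4·1/4 + 1/4·1/4 = 1/8.
Similarly for Rh via the mother's Rh distribution: P(Rh+) = 1.
Independent loci: 1/8 × 1 = 1/8.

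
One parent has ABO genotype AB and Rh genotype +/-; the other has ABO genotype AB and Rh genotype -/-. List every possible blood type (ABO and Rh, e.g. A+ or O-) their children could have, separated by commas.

Gametes from AB × AB give offspring ABO genotypes AA, AB, BB, i.e. phenotypes A, B, AB.
Rh cross +/- × -/- → phenotypes Rh+, Rh-.
Combining independently: A+, A-, B+, B-, AB+, AB-.

A+, A-, B+, B-, AB+, AB-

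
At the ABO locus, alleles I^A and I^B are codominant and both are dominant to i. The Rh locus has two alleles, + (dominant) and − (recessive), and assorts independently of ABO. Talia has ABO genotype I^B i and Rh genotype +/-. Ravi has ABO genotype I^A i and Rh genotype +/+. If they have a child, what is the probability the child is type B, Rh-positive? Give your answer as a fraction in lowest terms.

1/4

ABO cross I^B i × I^A i → offspring phenotypes: 1/4 O, 1/4 A, 1/4 B, 1/4 AB.
Rh cross +/- × +/+ → 1 Rh+.
Independent loci: P(type B, Rh-positive) = 1/4 × 1 = 1/4.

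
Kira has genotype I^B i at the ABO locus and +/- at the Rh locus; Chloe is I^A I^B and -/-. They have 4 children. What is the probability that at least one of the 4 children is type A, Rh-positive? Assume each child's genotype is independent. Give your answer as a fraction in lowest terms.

1695/4096

ABO cross I^B i × I^A I^B → 1/4 A, 1/2 B, 1/4 AB.
Rh cross +/- × -/- → 1/2 Rh+, 1/2 Rh-; so P(type A, Rh-positive) = 1/4 × 1/2 = 1/8 per child.
P(none) = (7/8)^4 = 2401/4096; P(at least one) = 1 − 2401/4096 = 1695/4096.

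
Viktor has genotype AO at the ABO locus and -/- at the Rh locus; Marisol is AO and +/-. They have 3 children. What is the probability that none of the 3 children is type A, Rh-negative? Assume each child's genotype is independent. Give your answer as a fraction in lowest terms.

125/512

ABO cross AO × AO → 1/4 O, 3/4 A.
Rh cross -/- × +/- → 1/2 Rh+, 1/2 Rh-; so P(type A, Rh-negative) = 3/4 × 1/2 = 3/8 per child.
P(not type A, Rh-negative) = 5/8 for one child; (5/8)^3 = 125/512.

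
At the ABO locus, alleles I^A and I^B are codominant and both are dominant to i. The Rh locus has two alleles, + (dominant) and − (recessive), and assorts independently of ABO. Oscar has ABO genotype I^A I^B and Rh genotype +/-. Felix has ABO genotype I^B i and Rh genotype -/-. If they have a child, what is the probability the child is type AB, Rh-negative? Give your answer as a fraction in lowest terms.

ABO cross I^A I^B × I^B i → offspring phenotypes: 1/4 A, 1/2 B, 1/4 AB.
Rh cross +/- × -/- → 1/2 Rh+, 1/2 Rh-.
Independent loci: P(type AB, Rh-negative) = 1/4 × 1/2 = 1/8.

1/8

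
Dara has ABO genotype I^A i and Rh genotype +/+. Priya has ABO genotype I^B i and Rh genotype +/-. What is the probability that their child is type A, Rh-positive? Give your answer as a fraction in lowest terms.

1/4

ABO cross I^A i × I^B i → offspring phenotypes: 1/4 O, 1/4 A, 1/4 B, 1/4 AB.
Rh cross +/+ × +/- → 1 Rh+.
Independent loci: P(type A, Rh-positive) = 1/4 × 1 = 1/4.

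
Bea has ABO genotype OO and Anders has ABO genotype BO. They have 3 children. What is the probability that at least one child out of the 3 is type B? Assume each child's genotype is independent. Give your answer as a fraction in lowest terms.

7/8

ABO cross OO × BO → 1/2 O, 1/2 B.
So P(type B) = 1/2 per child.
P(none) = (1/2)^3 = 1/8; P(at least one) = 1 − 1/8 = 7/8.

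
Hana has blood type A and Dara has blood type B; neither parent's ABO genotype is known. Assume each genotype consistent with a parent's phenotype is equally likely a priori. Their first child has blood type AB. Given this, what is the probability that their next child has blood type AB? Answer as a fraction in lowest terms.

25/36

Possible genotypes: Hana ∈ {I^A I^A, I^A i}; Dara ∈ {I^B I^B, I^B i}.
Weight each parental genotype pair by prior × P(type-AB child):
  I^A I^A × I^B I^B: posterior weight 4/9; P(next child type AB) = 1.
  I^A I^A × I^B i: posterior weight 2/9; P(next child type AB) = 1/2.
  I^A i × I^B I^B: posterior weight 2/9; P(next child type AB) = 1/2.
  I^A i × I^B i: posterior weight 1/9; P(next child type AB) = 1/4.
Weighted sum = 25/36.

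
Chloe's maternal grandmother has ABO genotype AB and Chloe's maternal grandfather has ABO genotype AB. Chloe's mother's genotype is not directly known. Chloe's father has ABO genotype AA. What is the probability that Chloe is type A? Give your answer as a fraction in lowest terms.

Chloe's mother's ABO genotype from AB × AB: 1/4 AA, 1/2 AB, 1/4 BB.
Crossing each possibility with the father AA and summing P(type A): 1/4·1 + 1/2·1/2 + 1/4·0 = 1/2.

1/2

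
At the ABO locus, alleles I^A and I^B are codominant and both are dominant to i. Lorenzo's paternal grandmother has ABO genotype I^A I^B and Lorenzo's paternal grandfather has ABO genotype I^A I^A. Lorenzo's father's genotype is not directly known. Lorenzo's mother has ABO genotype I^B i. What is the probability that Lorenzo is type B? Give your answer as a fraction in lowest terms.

1/4

Lorenzo's father's ABO genotype from I^A I^B × I^A I^A: 1/2 I^A I^A, 1/2 I^A I^B.
Crossing each possibility with the mother I^B i and summing P(type B): 1/2·0 + 1/2·1/2 = 1/4.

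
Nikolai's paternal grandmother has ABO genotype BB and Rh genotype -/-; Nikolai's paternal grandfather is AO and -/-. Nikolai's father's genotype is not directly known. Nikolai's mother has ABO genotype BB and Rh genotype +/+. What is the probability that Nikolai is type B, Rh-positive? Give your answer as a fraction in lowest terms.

3/4

Nikolai's father's ABO genotype from BB × AO: 1/2 AB, 1/2 BO.
Crossing each possibility with the mother BB and summing P(type B): 1/2·1/2 + 1/2·1 = 3/4.
Similarly for Rh via the father's Rh distribution: P(Rh+) = 1.
Independent loci: 3/4 × 1 = 3/4.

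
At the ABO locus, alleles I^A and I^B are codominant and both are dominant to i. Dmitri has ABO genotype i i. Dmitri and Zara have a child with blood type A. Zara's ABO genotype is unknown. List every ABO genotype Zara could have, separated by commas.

For each candidate genotype of Zara, check whether crossing it with i i can produce every observed child phenotype.
  I^A I^A → possible child types {A} ✓
  I^A I^B → possible child types {A, B} ✓
  I^A i → possible child types {O, A} ✓
  I^B I^B → possible child types {B} ✗
  I^B i → possible child types {O, B} ✗
  i i → possible child types {O} ✗

I^A I^A, I^A I^B, I^A i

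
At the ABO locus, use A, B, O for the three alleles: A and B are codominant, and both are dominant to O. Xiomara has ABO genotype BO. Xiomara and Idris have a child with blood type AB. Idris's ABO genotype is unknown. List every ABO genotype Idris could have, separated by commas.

For each candidate genotype of Idris, check whether crossing it with BO can produce every observed child phenotype.
  AA → possible child types {A, AB} ✓
  AB → possible child types {A, B, AB} ✓
  AO → possible child types {O, A, B, AB} ✓
  BB → possible child types {B} ✗
  BO → possible child types {O, B} ✗
  OO → possible child types {O, B} ✗

AA, AB, AO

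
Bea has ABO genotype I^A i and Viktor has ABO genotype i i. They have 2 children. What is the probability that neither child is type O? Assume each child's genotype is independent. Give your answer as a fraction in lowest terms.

1/4

ABO cross I^A i × i i → 1/2 O, 1/2 A.
So P(type O) = 1/2 per child.
P(not type O) = 1/2 for one child; (1/2)^2 = 1/4.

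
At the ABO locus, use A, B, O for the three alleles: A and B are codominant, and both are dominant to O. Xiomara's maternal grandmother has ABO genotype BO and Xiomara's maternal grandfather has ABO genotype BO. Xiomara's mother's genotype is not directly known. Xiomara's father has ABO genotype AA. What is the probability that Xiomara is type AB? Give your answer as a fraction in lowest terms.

Xiomara's mother's ABO genotype from BO × BO: 1/4 BB, 1/2 BO, 1/4 OO.
Crossing each possibility with the father AA and summing P(type AB): 1/4·1 + 1/2·1/2 + 1/4·0 = 1/2.

1/2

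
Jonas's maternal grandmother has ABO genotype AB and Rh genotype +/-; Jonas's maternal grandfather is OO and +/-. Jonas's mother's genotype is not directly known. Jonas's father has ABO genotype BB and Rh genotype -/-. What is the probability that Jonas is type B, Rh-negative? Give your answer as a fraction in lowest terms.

Jonas's mother's ABO genotype from AB × OO: 1/2 AO, 1/2 BO.
Crossing each possibility with the father BB and summing P(type B): 1/2·1/2 + 1/2·1 = 3/4.
Similarly for Rh via the mother's Rh distribution: P(Rh-) = 1/2.
Independent loci: 3/4 × 1/2 = 3/8.

3/8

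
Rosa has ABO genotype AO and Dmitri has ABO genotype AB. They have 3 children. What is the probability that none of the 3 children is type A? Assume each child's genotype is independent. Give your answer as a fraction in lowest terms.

ABO cross AO × AB → 1/2 A, 1/4 B, 1/4 AB.
So P(type A) = 1/2 per child.
P(not type A) = 1/2 for one child; (1/2)^3 = 1/8.

1/8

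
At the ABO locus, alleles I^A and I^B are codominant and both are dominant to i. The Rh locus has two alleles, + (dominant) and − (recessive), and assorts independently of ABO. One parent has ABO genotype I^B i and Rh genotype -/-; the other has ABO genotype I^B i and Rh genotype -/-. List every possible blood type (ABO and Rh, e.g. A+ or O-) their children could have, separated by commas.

O-, B-

Gametes from I^B i × I^B i give offspring ABO genotypes I^B I^B, I^B i, i i, i.e. phenotypes O, B.
Rh cross -/- × -/- → phenotypes Rh-.
Combining independently: O-, B-.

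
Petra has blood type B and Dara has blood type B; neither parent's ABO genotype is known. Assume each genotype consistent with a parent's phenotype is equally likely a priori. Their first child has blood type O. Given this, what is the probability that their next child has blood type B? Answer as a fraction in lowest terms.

Possible genotypes: Petra ∈ {I^B I^B, I^B i}; Dara ∈ {I^B I^B, I^B i}.
Weight each parental genotype pair by prior × P(type-O child):
  I^B i × I^B i: posterior weight 1; P(next child type B) = 3/4.
Weighted sum = 3/4.

3/4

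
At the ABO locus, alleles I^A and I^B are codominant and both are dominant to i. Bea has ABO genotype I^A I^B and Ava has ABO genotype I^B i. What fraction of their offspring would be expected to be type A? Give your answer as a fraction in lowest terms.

ABO cross I^A I^B × I^B i → offspring phenotypes: 1/4 A, 1/2 B, 1/4 AB.
So P(type A) = 1/4.

1/4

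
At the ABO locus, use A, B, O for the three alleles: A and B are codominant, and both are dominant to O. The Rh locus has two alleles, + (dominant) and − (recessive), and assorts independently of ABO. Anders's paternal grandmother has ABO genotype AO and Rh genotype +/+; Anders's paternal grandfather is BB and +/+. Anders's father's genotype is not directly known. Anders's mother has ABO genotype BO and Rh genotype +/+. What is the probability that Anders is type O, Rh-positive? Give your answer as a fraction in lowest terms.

1/8

Anders's father's ABO genotype from AO × BB: 1/2 AB, 1/2 BO.
Crossing each possibility with the mother BO and summing P(type O): 1/2·0 + 1/2·1/4 = 1/8.
Similarly for Rh via the father's Rh distribution: P(Rh+) = 1.
Independent loci: 1/8 × 1 = 1/8.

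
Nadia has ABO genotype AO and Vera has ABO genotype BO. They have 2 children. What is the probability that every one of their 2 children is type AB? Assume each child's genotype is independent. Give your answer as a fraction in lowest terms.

ABO cross AO × BO → 1/4 O, 1/4 A, 1/4 B, 1/4 AB.
So P(type AB) = 1/4 per child.
All 2 independent: (1/4)^2 = 1/16.

1/16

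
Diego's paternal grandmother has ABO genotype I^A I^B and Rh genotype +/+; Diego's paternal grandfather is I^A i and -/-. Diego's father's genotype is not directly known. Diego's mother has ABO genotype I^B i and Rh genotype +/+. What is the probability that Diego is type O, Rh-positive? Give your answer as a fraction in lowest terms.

1/8

Diego's father's ABO genotype from I^A I^B × I^A i: 1/4 I^A I^A, 1/4 I^A I^B, 1/4 I^A i, 1/4 I^B i.
Crossing each possibility with the mother I^B i and summing P(type O): 1/4·0 + 1/4·0 + 1/4·1/4 + 1/4·1/4 = 1/8.
Similarly for Rh via the father's Rh distribution: P(Rh+) = 1.
Independent loci: 1/8 × 1 = 1/8.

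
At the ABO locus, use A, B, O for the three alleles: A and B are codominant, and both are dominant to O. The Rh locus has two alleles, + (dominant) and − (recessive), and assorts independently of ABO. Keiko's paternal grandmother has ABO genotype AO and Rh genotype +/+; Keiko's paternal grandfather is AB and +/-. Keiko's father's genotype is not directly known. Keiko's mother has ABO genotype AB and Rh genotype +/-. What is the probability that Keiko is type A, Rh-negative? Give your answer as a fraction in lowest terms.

3/64

Keiko's father's ABO genotype from AO × AB: 1/4 AA, 1/4 AB, 1/4 AO, 1/4 BO.
Crossing each possibility with the mother AB and summing P(type A): 1/4·1/2 + 1/4·1/4 + 1/4·1/2 + 1/4·1/4 = 3/8.
Similarly for Rh via the father's Rh distribution: P(Rh-) = 1/8.
Independent loci: 3/8 × 1/8 = 3/64.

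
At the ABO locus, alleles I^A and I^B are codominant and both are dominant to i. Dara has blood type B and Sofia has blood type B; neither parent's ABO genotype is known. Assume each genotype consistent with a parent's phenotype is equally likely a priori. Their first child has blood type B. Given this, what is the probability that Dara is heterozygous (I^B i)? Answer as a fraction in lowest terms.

Possible genotypes: Dara ∈ {I^B I^B, I^B i}; Sofia ∈ {I^B I^B, I^B i}.
Weight each parental genotype pair by prior × P(type-B child):
  I^B I^B × I^B I^B: posterior weight 4/15.
  I^B I^B × I^B i: posterior weight 4/15.
  I^B i × I^B I^B: posterior weight 4/15.
  I^B i × I^B i: posterior weight 1/5.
Sum the posterior weight over pairs where Dara is I^B i: 7/15.

7/15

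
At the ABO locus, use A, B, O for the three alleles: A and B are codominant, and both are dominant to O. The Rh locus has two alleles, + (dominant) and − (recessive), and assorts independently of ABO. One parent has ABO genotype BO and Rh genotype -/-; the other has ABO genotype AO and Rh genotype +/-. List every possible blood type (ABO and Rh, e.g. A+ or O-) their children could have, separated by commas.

O+, O-, A+, A-, B+, B-, AB+, AB-

Gametes from BO × AO give offspring ABO genotypes AB, AO, BO, OO, i.e. phenotypes O, A, B, AB.
Rh cross -/- × +/- → phenotypes Rh+, Rh-.
Combining independently: O+, O-, A+, A-, B+, B-, AB+, AB-.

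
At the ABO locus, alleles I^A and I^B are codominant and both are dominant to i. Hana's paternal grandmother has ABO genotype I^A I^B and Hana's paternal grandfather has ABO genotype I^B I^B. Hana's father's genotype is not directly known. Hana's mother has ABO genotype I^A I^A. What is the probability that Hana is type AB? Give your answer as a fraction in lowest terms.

3/4

Hana's father's ABO genotype from I^A I^B × I^B I^B: 1/2 I^A I^B, 1/2 I^B I^B.
Crossing each possibility with the mother I^A I^A and summing P(type AB): 1/2·1/2 + 1/2·1 = 3/4.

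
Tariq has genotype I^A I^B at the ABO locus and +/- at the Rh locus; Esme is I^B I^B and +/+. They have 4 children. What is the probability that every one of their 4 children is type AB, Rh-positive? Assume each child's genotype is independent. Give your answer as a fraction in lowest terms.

ABO cross I^A I^B × I^B I^B → 1/2 B, 1/2 AB.
Rh cross +/- × +/+ → 1 Rh+; so P(type AB, Rh-positive) = 1/2 × 1 = 1/2 per child.
All 4 independent: (1/2)^4 = 1/16.

1/16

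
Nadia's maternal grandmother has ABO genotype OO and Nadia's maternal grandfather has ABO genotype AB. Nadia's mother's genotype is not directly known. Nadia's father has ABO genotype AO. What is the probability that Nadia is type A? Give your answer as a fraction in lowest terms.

Nadia's mother's ABO genotype from OO × AB: 1/2 AO, 1/2 BO.
Crossing each possibility with the father AO and summing P(type A): 1/2·3/4 + 1/2·1/4 = 1/2.

1/2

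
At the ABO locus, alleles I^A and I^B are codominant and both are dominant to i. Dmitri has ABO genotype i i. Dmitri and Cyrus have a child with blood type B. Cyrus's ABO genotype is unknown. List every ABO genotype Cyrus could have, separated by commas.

I^A I^B, I^B I^B, I^B i

For each candidate genotype of Cyrus, check whether crossing it with i i can produce every observed child phenotype.
  I^A I^A → possible child types {A} ✗
  I^A I^B → possible child types {A, B} ✓
  I^A i → possible child types {O, A} ✗
  I^B I^B → possible child types {B} ✓
  I^B i → possible child types {O, B} ✓
  i i → possible child types {O} ✗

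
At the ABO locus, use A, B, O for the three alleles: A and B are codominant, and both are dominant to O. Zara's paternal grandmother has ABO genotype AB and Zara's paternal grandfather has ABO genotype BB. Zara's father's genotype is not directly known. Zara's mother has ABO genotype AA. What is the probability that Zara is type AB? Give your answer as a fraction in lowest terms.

Zara's father's ABO genotype from AB × BB: 1/2 AB, 1/2 BB.
Crossing each possibility with the mother AA and summing P(type AB): 1/2·1/2 + 1/2·1 = 3/4.

3/4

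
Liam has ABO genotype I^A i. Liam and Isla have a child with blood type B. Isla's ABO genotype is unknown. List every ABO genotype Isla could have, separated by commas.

I^A I^B, I^B I^B, I^B i

For each candidate genotype of Isla, check whether crossing it with I^A i can produce every observed child phenotype.
  I^A I^A → possible child types {A} ✗
  I^A I^B → possible child types {A, B, AB} ✓
  I^A i → possible child types {O, A} ✗
  I^B I^B → possible child types {B, AB} ✓
  I^B i → possible child types {O, A, B, AB} ✓
  i i → possible child types {O, A} ✗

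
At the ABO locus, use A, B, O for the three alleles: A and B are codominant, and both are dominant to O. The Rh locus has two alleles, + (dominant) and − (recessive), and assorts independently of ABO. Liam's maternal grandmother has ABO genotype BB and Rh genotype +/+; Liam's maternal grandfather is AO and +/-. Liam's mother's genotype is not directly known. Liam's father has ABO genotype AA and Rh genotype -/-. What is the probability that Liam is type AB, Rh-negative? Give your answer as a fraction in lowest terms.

Liam's mother's ABO genotype from BB × AO: 1/2 AB, 1/2 BO.
Crossing each possibility with the father AA and summing P(type AB): 1/2·1/2 + 1/2·1/2 = 1/2.
Similarly for Rh via the mother's Rh distribution: P(Rh-) = 1/4.
Independent loci: 1/2 × 1/4 = 1/8.

1/8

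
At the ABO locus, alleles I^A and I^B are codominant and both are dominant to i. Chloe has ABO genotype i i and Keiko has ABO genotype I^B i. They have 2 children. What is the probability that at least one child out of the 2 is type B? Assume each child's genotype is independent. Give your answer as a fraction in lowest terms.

3/4

ABO cross i i × I^B i → 1/2 O, 1/2 B.
So P(type B) = 1/2 per child.
P(none) = (1/2)^2 = 1/4; P(at least one) = 1 − 1/4 = 3/4.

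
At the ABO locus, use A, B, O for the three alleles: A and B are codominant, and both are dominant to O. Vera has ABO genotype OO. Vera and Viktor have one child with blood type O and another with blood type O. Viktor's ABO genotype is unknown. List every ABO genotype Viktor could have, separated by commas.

AO, BO, OO

For each candidate genotype of Viktor, check whether crossing it with OO can produce every observed child phenotype.
  AA → possible child types {A} ✗
  AB → possible child types {A, B} ✗
  AO → possible child types {O, A} ✓
  BB → possible child types {B} ✗
  BO → possible child types {O, B} ✓
  OO → possible child types {O} ✓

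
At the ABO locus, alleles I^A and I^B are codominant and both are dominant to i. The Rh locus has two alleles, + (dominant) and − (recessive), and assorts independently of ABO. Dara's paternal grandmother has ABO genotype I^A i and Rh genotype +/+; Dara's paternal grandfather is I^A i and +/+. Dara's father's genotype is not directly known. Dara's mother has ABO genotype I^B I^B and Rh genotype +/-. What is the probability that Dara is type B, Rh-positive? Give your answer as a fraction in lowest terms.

Dara's father's ABO genotype from I^A i × I^A i: 1/4 I^A I^A, 1/2 I^A i, 1/4 i i.
Crossing each possibility with the mother I^B I^B and summing P(type B): 1/4·0 + 1/2·1/2 + 1/4·1 = 1/2.
Similarly for Rh via the father's Rh distribution: P(Rh+) = 1.
Independent loci: 1/2 × 1 = 1/2.

1/2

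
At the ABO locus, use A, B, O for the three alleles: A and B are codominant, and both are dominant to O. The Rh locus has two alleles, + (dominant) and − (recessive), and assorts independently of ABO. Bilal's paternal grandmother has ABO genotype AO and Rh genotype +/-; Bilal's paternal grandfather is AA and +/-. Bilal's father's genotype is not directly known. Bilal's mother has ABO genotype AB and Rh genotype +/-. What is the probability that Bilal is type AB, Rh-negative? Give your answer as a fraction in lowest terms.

3/32

Bilal's father's ABO genotype from AO × AA: 1/2 AA, 1/2 AO.
Crossing each possibility with the mother AB and summing P(type AB): 1/2·1/2 + 1/2·1/4 = 3/8.
Similarly for Rh via the father's Rh distribution: P(Rh-) = 1/4.
Independent loci: 3/8 × 1/4 = 3/32.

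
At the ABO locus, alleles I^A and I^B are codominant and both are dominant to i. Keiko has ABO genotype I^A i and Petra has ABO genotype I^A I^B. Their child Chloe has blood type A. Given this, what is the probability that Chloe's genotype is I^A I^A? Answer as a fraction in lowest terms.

Cross I^A i × I^A I^B → 1/4 I^A I^A, 1/4 I^A I^B, 1/4 I^A i, 1/4 I^B i.
Type-A genotypes among offspring: I^A I^A (1/4), I^A i (1/4); total 1/2.
P(I^A I^A | type A) = (1/4) / (1/2) = 1/2.

1/2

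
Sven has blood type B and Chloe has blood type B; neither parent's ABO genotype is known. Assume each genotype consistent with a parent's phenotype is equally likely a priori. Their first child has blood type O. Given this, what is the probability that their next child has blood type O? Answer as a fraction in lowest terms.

1/4

Possible genotypes: Sven ∈ {I^B I^B, I^B i}; Chloe ∈ {I^B I^B, I^B i}.
Weight each parental genotype pair by prior × P(type-O child):
  I^B i × I^B i: posterior weight 1; P(next child type O) = 1/4.
Weighted sum = 1/4.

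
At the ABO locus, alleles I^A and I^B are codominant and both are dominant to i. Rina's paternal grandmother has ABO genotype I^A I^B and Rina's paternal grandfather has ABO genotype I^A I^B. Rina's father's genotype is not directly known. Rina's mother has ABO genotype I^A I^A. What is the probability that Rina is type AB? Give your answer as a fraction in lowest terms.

1/2

Rina's father's ABO genotype from I^A I^B × I^A I^B: 1/4 I^A I^A, 1/2 I^A I^B, 1/4 I^B I^B.
Crossing each possibility with the mother I^A I^A and summing P(type AB): 1/4·0 + 1/2·1/2 + 1/4·1 = 1/2.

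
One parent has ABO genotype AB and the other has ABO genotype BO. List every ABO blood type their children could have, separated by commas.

A, B, AB

Gametes from AB × BO give offspring ABO genotypes AB, AO, BB, BO, i.e. phenotypes A, B, AB.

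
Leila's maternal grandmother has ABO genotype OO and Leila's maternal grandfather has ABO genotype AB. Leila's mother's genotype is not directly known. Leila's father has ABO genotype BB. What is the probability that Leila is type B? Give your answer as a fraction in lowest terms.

3/4

Leila's mother's ABO genotype from OO × AB: 1/2 AO, 1/2 BO.
Crossing each possibility with the father BB and summing P(type B): 1/2·1/2 + 1/2·1 = 3/4.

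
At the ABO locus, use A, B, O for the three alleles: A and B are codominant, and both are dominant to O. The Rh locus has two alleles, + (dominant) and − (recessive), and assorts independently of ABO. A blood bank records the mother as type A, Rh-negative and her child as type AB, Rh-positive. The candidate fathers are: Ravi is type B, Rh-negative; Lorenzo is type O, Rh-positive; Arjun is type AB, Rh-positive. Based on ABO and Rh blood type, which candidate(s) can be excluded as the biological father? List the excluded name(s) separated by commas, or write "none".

Ravi, Lorenzo

A candidate is excluded only if no genotype consistent with his phenotype could produce a type AB, Rh-positive child with a type A, Rh-negative mother.
Ravi (type B, Rh-): no genotype consistent with that phenotype can produce a type-AB Rh+ child with a type-A mother.
Lorenzo (type O, Rh+): no genotype consistent with that phenotype can produce a type-AB Rh+ child with a type-A mother.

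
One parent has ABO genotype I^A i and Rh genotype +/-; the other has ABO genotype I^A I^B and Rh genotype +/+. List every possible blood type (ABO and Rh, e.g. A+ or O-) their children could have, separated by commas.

A+, B+, AB+

Gametes from I^A i × I^A I^B give offspring ABO genotypes I^A I^A, I^A I^B, I^A i, I^B i, i.e. phenotypes A, B, AB.
Rh cross +/- × +/+ → phenotypes Rh+.
Combining independently: A+, B+, AB+.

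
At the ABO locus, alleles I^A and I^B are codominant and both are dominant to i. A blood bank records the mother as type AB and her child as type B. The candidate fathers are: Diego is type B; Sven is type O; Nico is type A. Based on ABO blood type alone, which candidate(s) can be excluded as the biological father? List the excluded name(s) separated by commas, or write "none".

A candidate is excluded only if no genotype consistent with his phenotype could produce a type B child with a type AB mother.
Every candidate has at least one consistent genotype combination, so none can be excluded.

none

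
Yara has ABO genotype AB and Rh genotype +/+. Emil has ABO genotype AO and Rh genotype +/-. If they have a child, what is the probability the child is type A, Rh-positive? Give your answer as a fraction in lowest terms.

1/2

ABO cross AB × AO → offspring phenotypes: 1/2 A, 1/4 B, 1/4 AB.
Rh cross +/+ × +/- → 1 Rh+.
Independent loci: P(type A, Rh-positive) = 1/2 × 1 = 1/2.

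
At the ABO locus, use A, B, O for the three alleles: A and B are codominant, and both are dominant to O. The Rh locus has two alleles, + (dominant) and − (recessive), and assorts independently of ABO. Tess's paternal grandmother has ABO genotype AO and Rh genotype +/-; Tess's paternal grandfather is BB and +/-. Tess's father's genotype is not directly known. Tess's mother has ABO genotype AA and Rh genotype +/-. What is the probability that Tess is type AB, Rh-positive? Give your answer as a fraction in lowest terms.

3/8

Tess's father's ABO genotype from AO × BB: 1/2 AB, 1/2 BO.
Crossing each possibility with the mother AA and summing P(type AB): 1/2·1/2 + 1/2·1/2 = 1/2.
Similarly for Rh via the father's Rh distribution: P(Rh+) = 3/4.
Independent loci: 1/2 × 3/4 = 3/8.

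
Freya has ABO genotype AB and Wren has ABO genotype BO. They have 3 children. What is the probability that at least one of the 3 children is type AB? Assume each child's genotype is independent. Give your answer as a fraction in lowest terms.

ABO cross AB × BO → 1/4 A, 1/2 B, 1/4 AB.
So P(type AB) = 1/4 per child.
P(none) = (3/4)^3 = 27/64; P(at least one) = 1 − 27/64 = 37/64.

37/64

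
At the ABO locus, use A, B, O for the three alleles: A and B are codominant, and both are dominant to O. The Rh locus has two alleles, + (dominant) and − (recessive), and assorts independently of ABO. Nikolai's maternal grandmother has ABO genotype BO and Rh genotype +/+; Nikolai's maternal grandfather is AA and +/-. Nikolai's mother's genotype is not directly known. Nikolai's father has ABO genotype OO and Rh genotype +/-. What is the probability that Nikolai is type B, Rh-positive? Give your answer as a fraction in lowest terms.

7/32

Nikolai's mother's ABO genotype from BO × AA: 1/2 AB, 1/2 AO.
Crossing each possibility with the father OO and summing P(type B): 1/2·1/2 + 1/2·0 = 1/4.
Similarly for Rh via the mother's Rh distribution: P(Rh+) = 7/8.
Independent loci: 1/4 × 7/8 = 7/32.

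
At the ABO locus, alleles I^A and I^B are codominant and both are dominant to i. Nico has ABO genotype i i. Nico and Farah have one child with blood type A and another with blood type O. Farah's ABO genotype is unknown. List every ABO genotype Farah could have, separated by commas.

For each candidate genotype of Farah, check whether crossing it with i i can produce every observed child phenotype.
  I^A I^A → possible child types {A} ✗
  I^A I^B → possible child types {A, B} ✗
  I^A i → possible child types {O, A} ✓
  I^B I^B → possible child types {B} ✗
  I^B i → possible child types {O, B} ✗
  i i → possible child types {O} ✗

I^A i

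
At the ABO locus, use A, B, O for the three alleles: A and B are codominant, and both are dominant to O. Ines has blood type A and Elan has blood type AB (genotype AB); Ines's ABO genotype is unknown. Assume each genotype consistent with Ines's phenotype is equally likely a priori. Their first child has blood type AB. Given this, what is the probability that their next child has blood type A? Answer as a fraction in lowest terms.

1/2

Possible genotypes: Ines ∈ {AA, AO}; Elan ∈ {AB}.
Weight each parental genotype pair by prior × P(type-AB child):
  AA × AB: posterior weight 2/3; P(next child type A) = 1/2.
  AO × AB: posterior weight 1/3; P(next child type A) = 1/2.
Weighted sum = 1/2.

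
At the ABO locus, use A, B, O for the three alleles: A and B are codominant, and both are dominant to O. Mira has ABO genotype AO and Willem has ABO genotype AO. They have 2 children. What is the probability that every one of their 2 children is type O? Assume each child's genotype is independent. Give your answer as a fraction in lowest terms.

1/16

ABO cross AO × AO → 1/4 O, 3/4 A.
So P(type O) = 1/4 per child.
All 2 independent: (1/4)^2 = 1/16.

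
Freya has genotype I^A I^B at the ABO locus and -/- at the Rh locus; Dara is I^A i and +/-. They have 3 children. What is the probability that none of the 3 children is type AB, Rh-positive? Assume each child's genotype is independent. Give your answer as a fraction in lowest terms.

ABO cross I^A I^B × I^A i → 1/2 A, 1/4 B, 1/4 AB.
Rh cross -/- × +/- → 1/2 Rh+, 1/2 Rh-; so P(type AB, Rh-positive) = 1/4 × 1/2 = 1/8 per child.
P(not type AB, Rh-positive) = 7/8 for one child; (7/8)^3 = 343/512.

343/512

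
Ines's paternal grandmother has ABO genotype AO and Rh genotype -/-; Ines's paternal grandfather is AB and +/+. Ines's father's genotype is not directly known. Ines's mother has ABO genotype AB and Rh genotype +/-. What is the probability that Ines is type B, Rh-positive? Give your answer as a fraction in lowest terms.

Ines's father's ABO genotype from AO × AB: 1/4 AA, 1/4 AB, 1/4 AO, 1/4 BO.
Crossing each possibility with the mother AB and summing P(type B): 1/4·0 + 1/4·1/4 + 1/4·1/4 + 1/4·1/2 = 1/4.
Similarly for Rh via the father's Rh distribution: P(Rh+) = 3/4.
Independent loci: 1/4 × 3/4 = 3/16.

3/16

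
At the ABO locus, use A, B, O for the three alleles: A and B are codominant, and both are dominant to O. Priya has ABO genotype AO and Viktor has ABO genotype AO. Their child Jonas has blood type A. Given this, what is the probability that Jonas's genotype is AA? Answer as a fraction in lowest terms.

Cross AO × AO → 1/4 AA, 1/2 AO, 1/4 OO.
Type-A genotypes among offspring: AA (1/4), AO (1/2); total 3/4.
P(AA | type A) = (1/4) / (3/4) = 1/3.

1/3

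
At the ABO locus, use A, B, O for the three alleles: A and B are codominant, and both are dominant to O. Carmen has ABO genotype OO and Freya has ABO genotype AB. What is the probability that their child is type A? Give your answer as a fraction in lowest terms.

1/2

ABO cross OO × AB → offspring phenotypes: 1/2 A, 1/2 B.
So P(type A) = 1/2.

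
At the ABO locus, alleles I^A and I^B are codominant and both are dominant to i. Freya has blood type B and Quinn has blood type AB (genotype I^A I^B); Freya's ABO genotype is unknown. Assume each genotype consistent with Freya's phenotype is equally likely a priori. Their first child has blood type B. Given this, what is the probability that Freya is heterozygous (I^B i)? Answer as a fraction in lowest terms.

Possible genotypes: Freya ∈ {I^B I^B, I^B i}; Quinn ∈ {I^A I^B}.
Weight each parental genotype pair by prior × P(type-B child):
  I^B I^B × I^A I^B: posterior weight 1/2.
  I^B i × I^A I^B: posterior weight 1/2.
Sum the posterior weight over pairs where Freya is I^B i: 1/2.

1/2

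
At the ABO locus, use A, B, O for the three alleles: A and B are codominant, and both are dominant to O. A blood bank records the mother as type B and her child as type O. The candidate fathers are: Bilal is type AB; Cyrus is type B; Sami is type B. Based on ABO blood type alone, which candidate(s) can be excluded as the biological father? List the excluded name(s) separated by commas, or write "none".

A candidate is excluded only if no genotype consistent with his phenotype could produce a type O child with a type B mother.
Bilal (type AB): no genotype consistent with that phenotype can produce a type-O child with a type-B mother.

Bilal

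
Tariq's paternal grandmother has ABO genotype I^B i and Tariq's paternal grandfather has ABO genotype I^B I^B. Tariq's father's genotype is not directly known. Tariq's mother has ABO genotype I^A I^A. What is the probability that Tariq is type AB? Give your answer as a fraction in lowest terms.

Tariq's father's ABO genotype from I^B i × I^B I^B: 1/2 I^B I^B, 1/2 I^B i.
Crossing each possibility with the mother I^A I^A and summing P(type AB): 1/2·1 + 1/2·1/2 = 3/4.

3/4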